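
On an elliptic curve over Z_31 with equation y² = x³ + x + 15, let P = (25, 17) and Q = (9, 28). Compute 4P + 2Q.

(25, 14)

First 4P:
Repeated addition: build up to 4P.
2P: tangent at (25, 17): λ = (3·25² + 1)/(2·17) ≡ 16/3. 3⁻¹ ≡ 21 (mod 31), so λ ≡ 16·21 ≡ 26.
  x = λ² - 25 - 25 = 676 - 50 ≡ 6; y = λ·(25 - 6) - 17 ≡ 12. → (6, 12)
3P: (6, 12) + (25, 17). λ = (17 - 12)/(25 - 6) ≡ 5/19 mod 31. 19⁻¹ ≡ 18 (mod 31) since 19·18 = 342 ≡ 1, so λ ≡ 28.
  x = λ² - 6 - 25 = 784 - 31 ≡ 9; y = λ·(6 - 9) - 12 ≡ 28. → (9, 28)
4P: (9, 28) + (25, 17). λ = (17 - 28)/(25 - 9) ≡ 20/16 mod 31. 16⁻¹ ≡ 2 (mod 31) since 16·2 = 32 ≡ 1, so λ ≡ 9.
  x = λ² - 9 - 25 = 81 - 34 ≡ 16; y = λ·(9 - 16) - 28 ≡ 2. → (16, 2)
4P = (16, 2).
Next 2Q:
Repeated addition: build up to 2Q.
2Q: tangent at (9, 28): λ = (3·9² + 1)/(2·28) ≡ 27/25. 25⁻¹ ≡ 5 (mod 31), so λ ≡ 27·5 ≡ 11.
  x = λ² - 9 - 9 = 121 - 18 ≡ 10; y = λ·(9 - 10) - 28 ≡ 23. → (10, 23)
2Q = (10, 23).
Finally 4P + 2Q:
(16, 2) + (10, 23). λ = (23 - 2)/(10 - 16) ≡ 21/25 mod 31. 25⁻¹ ≡ 5 (mod 31), so λ ≡ 12.
  x = λ² - 16 - 10 = 144 - 26 ≡ 25; y = λ·(16 - 25) - 2 ≡ 14. → (25, 14)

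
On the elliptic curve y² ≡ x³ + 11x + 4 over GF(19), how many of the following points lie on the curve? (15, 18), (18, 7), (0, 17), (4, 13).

(15, 18): 18² ≡ 1, rhs ≡ 10 → off.
(18, 7): 7² ≡ 11, rhs ≡ 11 → on.
(0, 17): 17² ≡ 4, rhs ≡ 4 → on.
(4, 13): 13² ≡ 17, rhs ≡ 17 → on.

3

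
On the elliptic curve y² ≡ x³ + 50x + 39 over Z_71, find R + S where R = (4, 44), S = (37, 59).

(66, 44)

(4, 44) + (37, 59). λ = (59 - 44)/(37 - 4) ≡ 15/33 mod 71. 33⁻¹ ≡ 28 (mod 71) since 33·28 = 924 ≡ 1, so λ ≡ 65.
  x = λ² - 4 - 37 = 4225 - 41 ≡ 66; y = λ·(4 - 66) - 44 ≡ 44. → (66, 44)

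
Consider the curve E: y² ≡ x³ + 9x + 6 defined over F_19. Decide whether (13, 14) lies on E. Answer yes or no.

y² = 14² ≡ 6; x³ + 9x + 6 = 2320 ≡ 2 (mod 19). 6 ≠ 2.

no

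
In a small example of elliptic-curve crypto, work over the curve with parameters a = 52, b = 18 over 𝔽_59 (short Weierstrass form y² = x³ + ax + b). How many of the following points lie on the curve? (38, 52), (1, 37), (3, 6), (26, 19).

3

(38, 52): 52² ≡ 49, rhs ≡ 49 → on.
(1, 37): 37² ≡ 12, rhs ≡ 12 → on.
(3, 6): 6² ≡ 36, rhs ≡ 24 → off.
(26, 19): 19² ≡ 7, rhs ≡ 7 → on.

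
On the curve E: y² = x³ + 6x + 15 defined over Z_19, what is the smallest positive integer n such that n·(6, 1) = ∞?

2P: tangent at (6, 1): λ = (3·6² + 6)/(2·1) ≡ 0/2. 2⁻¹ ≡ 10 (mod 19), so λ ≡ 0·10 ≡ 0.
  x = λ² - 6 - 6 = 0 - 12 ≡ 7; y = λ·(6 - 7) - 1 ≡ 18. → (7, 18)
3P: (7, 18) + (6, 1). λ = (1 - 18)/(6 - 7) ≡ 2/18 mod 19. 18⁻¹ ≡ 18 (mod 19), so λ ≡ 17.
  x = λ² - 7 - 6 = 289 - 13 ≡ 10; y = λ·(7 - 10) - 18 ≡ 7. → (10, 7)
4P: (10, 7) + (6, 1). λ = (1 - 7)/(6 - 10) ≡ 13/15 mod 19. 15⁻¹ ≡ 14 (mod 19) since 15·14 = 210 ≡ 1, so λ ≡ 11.
  x = λ² - 10 - 6 = 121 - 16 ≡ 10; y = λ·(10 - 10) - 7 ≡ 12. → (10, 12)
5P: (10, 12) + (6, 1). λ = (1 - 12)/(6 - 10) ≡ 8/15 mod 19. 15⁻¹ ≡ 14 (mod 19) since 15·14 = 210 ≡ 1, so λ ≡ 17.
  x = λ² - 10 - 6 = 289 - 16 ≡ 7; y = λ·(10 - 7) - 12 ≡ 1. → (7, 1)
6P: (7, 1) + (6, 1). λ = (1 - 1)/(6 - 7) ≡ 0/18 mod 19. 18⁻¹ ≡ 18 (mod 19), so λ ≡ 0.
  x = λ² - 7 - 6 = 0 - 13 ≡ 6; y = λ·(7 - 6) - 1 ≡ 18. → (6, 18)
7P: (6, 18) + (6, 1): same x and y₁ ≡ -y₂, so the sum is ∞.
7P = ∞, so the order is 7.

7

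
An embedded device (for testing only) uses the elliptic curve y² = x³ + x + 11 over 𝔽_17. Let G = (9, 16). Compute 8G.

Double-and-add on 8 = (1000)₂. Start with G = (9, 16) for the leading 1-bit.
double: tangent at (9, 16): λ = (3·9² + 1)/(2·16) ≡ 6/15. 15⁻¹ ≡ 8 (mod 17), so λ ≡ 6·8 ≡ 14.
  x = λ² - 9 - 9 = 196 - 18 ≡ 8; y = λ·(9 - 8) - 16 ≡ 15. → (8, 15)
double: tangent at (8, 15): λ = (3·8² + 1)/(2·15) ≡ 6/13. 13⁻¹ ≡ 4 (mod 17), so λ ≡ 6·4 ≡ 7.
  x = λ² - 8 - 8 = 49 - 16 ≡ 16; y = λ·(8 - 16) - 15 ≡ 14. → (16, 14)
double: tangent at (16, 14): λ = (3·16² + 1)/(2·14) ≡ 4/11. 11⁻¹ ≡ 14 (mod 17), so λ ≡ 4·14 ≡ 5.
  x = λ² - 16 - 16 = 25 - 32 ≡ 10; y = λ·(16 - 10) - 14 ≡ 16. → (10, 16)

(10, 16)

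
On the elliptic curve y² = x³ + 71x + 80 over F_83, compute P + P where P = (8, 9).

tangent at (8, 9): λ = (3·8² + 71)/(2·9) ≡ 14/18. 18⁻¹ ≡ 60 (mod 83) since 18·60 = 1080 ≡ 1, so λ ≡ 14·60 ≡ 10.
  x = λ² - 8 - 8 = 100 - 16 ≡ 1; y = λ·(8 - 1) - 9 ≡ 61. → (1, 61)

(1, 61)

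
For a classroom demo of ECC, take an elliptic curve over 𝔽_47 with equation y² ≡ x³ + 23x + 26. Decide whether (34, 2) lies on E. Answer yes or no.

y² = 2² ≡ 4; x³ + 23x + 26 = 40112 ≡ 21 (mod 47). 4 ≠ 21.

no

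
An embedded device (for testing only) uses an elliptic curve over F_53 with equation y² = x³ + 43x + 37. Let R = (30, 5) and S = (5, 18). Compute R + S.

(46, 33)

(30, 5) + (5, 18). λ = (18 - 5)/(5 - 30) ≡ 13/28 mod 53. 28⁻¹ ≡ 36 (mod 53) since 28·36 = 1008 ≡ 1, so λ ≡ 44.
  x = λ² - 30 - 5 = 1936 - 35 ≡ 46; y = λ·(30 - 46) - 5 ≡ 33. → (46, 33)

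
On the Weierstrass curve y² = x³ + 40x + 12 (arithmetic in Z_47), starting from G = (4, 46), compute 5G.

(19, 39)

Double-and-add on 5 = (101)₂. Start with G = (4, 46) for the leading 1-bit.
double: tangent at (4, 46): λ = (3·4² + 40)/(2·46) ≡ 41/45. 45⁻¹ ≡ 23 (mod 47), so λ ≡ 41·23 ≡ 3.
  x = λ² - 4 - 4 = 9 - 8 ≡ 1; y = λ·(4 - 1) - 46 ≡ 10. → (1, 10)
double: tangent at (1, 10): λ = (3·1² + 40)/(2·10) ≡ 43/20. 20⁻¹ ≡ 40 (mod 47) since 20·40 = 800 ≡ 1, so λ ≡ 43·40 ≡ 28.
  x = λ² - 1 - 1 = 784 - 2 ≡ 30; y = λ·(1 - 30) - 10 ≡ 24. → (30, 24)
add G: (30, 24) + (4, 46). λ = (46 - 24)/(4 - 30) ≡ 22/21 mod 47. 21⁻¹ ≡ 9 (mod 47) since 21·9 = 189 ≡ 1, so λ ≡ 10.
  x = λ² - 30 - 4 = 100 - 34 ≡ 19; y = λ·(30 - 19) - 24 ≡ 39. → (19, 39)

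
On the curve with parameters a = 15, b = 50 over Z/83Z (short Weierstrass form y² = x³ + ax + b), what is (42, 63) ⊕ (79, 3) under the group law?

(42, 63) + (79, 3). λ = (3 - 63)/(79 - 42) ≡ 23/37 mod 83. 37⁻¹ ≡ 9 (mod 83), so λ ≡ 41.
  x = λ² - 42 - 79 = 1681 - 121 ≡ 66; y = λ·(42 - 66) - 63 ≡ 32. → (66, 32)

(66, 32)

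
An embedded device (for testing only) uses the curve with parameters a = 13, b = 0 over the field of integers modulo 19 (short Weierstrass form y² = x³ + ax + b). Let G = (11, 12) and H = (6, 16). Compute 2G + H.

First 2G:
Repeated addition: build up to 2G.
2G: tangent at (11, 12): λ = (3·11² + 13)/(2·12) ≡ 15/5. 5⁻¹ ≡ 4 (mod 19) since 5·4 = 20 ≡ 1, so λ ≡ 15·4 ≡ 3.
  x = λ² - 11 - 11 = 9 - 22 ≡ 6; y = λ·(11 - 6) - 12 ≡ 3. → (6, 3)
2G = (6, 3).
Finally 2G + H:
(6, 3) + (6, 16): same x and y₁ ≡ -y₂, so the sum is O.

O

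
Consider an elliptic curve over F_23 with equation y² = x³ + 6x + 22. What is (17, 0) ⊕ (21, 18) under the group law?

(11, 4)

(17, 0) + (21, 18). λ = (18 - 0)/(21 - 17) ≡ 18/4 mod 23. 4⁻¹ ≡ 6 (mod 23) since 4·6 = 24 ≡ 1, so λ ≡ 16.
  x = λ² - 17 - 21 = 256 - 38 ≡ 11; y = λ·(17 - 11) - 0 ≡ 4. → (11, 4)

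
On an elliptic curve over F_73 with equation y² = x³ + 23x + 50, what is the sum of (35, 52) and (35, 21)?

O

The two points share x = 35 and their y-coordinates satisfy 52 + 21 ≡ 0 (mod 73), so they are inverses. Their sum is 𝒪.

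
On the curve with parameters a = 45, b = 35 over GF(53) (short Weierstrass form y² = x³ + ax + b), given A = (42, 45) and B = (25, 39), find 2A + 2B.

First 2A:
Repeated addition: build up to 2A.
2A: tangent at (42, 45): λ = (3·42² + 45)/(2·45) ≡ 37/37. 37⁻¹ ≡ 43 (mod 53), so λ ≡ 37·43 ≡ 1.
  x = λ² - 42 - 42 = 1 - 84 ≡ 23; y = λ·(42 - 23) - 45 ≡ 27. → (23, 27)
2A = (23, 27).
Next 2B:
Repeated addition: build up to 2B.
2B: tangent at (25, 39): λ = (3·25² + 45)/(2·39) ≡ 12/25. 25⁻¹ ≡ 17 (mod 53), so λ ≡ 12·17 ≡ 45.
  x = λ² - 25 - 25 = 2025 - 50 ≡ 14; y = λ·(25 - 14) - 39 ≡ 32. → (14, 32)
2B = (14, 32).
Finally 2A + 2B:
(23, 27) + (14, 32). λ = (32 - 27)/(14 - 23) ≡ 5/44 mod 53. 44⁻¹ ≡ 47 (mod 53), so λ ≡ 23.
  x = λ² - 23 - 14 = 529 - 37 ≡ 15; y = λ·(23 - 15) - 27 ≡ 51. → (15, 51)

(15, 51)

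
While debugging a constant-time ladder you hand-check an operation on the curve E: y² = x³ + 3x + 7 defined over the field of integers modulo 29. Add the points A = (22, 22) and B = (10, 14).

(20, 18)

(22, 22) + (10, 14). λ = (14 - 22)/(10 - 22) ≡ 21/17 mod 29. 17⁻¹ ≡ 12 (mod 29) since 17·12 = 204 ≡ 1, so λ ≡ 20.
  x = λ² - 22 - 10 = 400 - 32 ≡ 20; y = λ·(22 - 20) - 22 ≡ 18. → (20, 18)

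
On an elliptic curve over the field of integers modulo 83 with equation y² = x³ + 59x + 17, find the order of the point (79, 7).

9

2P: tangent at (79, 7): λ = (3·79² + 59)/(2·7) ≡ 24/14. 14⁻¹ ≡ 6 (mod 83), so λ ≡ 24·6 ≡ 61.
  x = λ² - 79 - 79 = 3721 - 158 ≡ 77; y = λ·(79 - 77) - 7 ≡ 32. → (77, 32)
3P: (77, 32) + (79, 7). λ = (7 - 32)/(79 - 77) ≡ 58/2 mod 83. 2⁻¹ ≡ 42 (mod 83), so λ ≡ 29.
  x = λ² - 77 - 79 = 841 - 156 ≡ 21; y = λ·(77 - 21) - 32 ≡ 15. → (21, 15)
4P: (21, 15) + (79, 7). λ = (7 - 15)/(79 - 21) ≡ 75/58 mod 83. 58⁻¹ ≡ 73 (mod 83) since 58·73 = 4234 ≡ 1, so λ ≡ 80.
  x = λ² - 21 - 79 = 6400 - 100 ≡ 75; y = λ·(21 - 75) - 15 ≡ 64. → (75, 64)
5P: (75, 64) + (79, 7). λ = (7 - 64)/(79 - 75) ≡ 26/4 mod 83. 4⁻¹ ≡ 21 (mod 83), so λ ≡ 48.
  x = λ² - 75 - 79 = 2304 - 154 ≡ 75; y = λ·(75 - 75) - 64 ≡ 19. → (75, 19)
6P: (75, 19) + (79, 7). λ = (7 - 19)/(79 - 75) ≡ 71/4 mod 83. 4⁻¹ ≡ 21 (mod 83), so λ ≡ 80.
  x = λ² - 75 - 79 = 6400 - 154 ≡ 21; y = λ·(75 - 21) - 19 ≡ 68. → (21, 68)
7P: (21, 68) + (79, 7). λ = (7 - 68)/(79 - 21) ≡ 22/58 mod 83. 58⁻¹ ≡ 73 (mod 83), so λ ≡ 29.
  x = λ² - 21 - 79 = 841 - 100 ≡ 77; y = λ·(21 - 77) - 68 ≡ 51. → (77, 51)
8P: (77, 51) + (79, 7). λ = (7 - 51)/(79 - 77) ≡ 39/2 mod 83. 2⁻¹ ≡ 42 (mod 83) since 2·42 = 84 ≡ 1, so λ ≡ 61.
  x = λ² - 77 - 79 = 3721 - 156 ≡ 79; y = λ·(77 - 79) - 51 ≡ 76. → (79, 76)
9P: (79, 76) + (79, 7): same x and y₁ ≡ -y₂, so the sum is the point at infinity.
9P = the point at infinity, so the order is 9.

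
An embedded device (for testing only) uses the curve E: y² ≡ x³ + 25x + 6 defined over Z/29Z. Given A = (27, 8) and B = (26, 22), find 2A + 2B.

(26, 22)

First 2A:
Repeated addition: build up to 2A.
2A: tangent at (27, 8): λ = (3·27² + 25)/(2·8) ≡ 8/16. 16⁻¹ ≡ 20 (mod 29) since 16·20 = 320 ≡ 1, so λ ≡ 8·20 ≡ 15.
  x = λ² - 27 - 27 = 225 - 54 ≡ 26; y = λ·(27 - 26) - 8 ≡ 7. → (26, 7)
2A = (26, 7).
Next 2B:
Repeated addition: build up to 2B.
2B: tangent at (26, 22): λ = (3·26² + 25)/(2·22) ≡ 23/15. 15⁻¹ ≡ 2 (mod 29) since 15·2 = 30 ≡ 1, so λ ≡ 23·2 ≡ 17.
  x = λ² - 26 - 26 = 289 - 52 ≡ 5; y = λ·(26 - 5) - 22 ≡ 16. → (5, 16)
2B = (5, 16).
Finally 2A + 2B:
(26, 7) + (5, 16). λ = (16 - 7)/(5 - 26) ≡ 9/8 mod 29. 8⁻¹ ≡ 11 (mod 29) since 8·11 = 88 ≡ 1, so λ ≡ 12.
  x = λ² - 26 - 5 = 144 - 31 ≡ 26; y = λ·(26 - 26) - 7 ≡ 22. → (26, 22)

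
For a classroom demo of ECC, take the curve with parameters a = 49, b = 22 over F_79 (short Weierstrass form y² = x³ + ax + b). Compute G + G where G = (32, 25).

(3, 14)

tangent at (32, 25): λ = (3·32² + 49)/(2·25) ≡ 40/50. 50⁻¹ ≡ 49 (mod 79), so λ ≡ 40·49 ≡ 64.
  x = λ² - 32 - 32 = 4096 - 64 ≡ 3; y = λ·(32 - 3) - 25 ≡ 14. → (3, 14)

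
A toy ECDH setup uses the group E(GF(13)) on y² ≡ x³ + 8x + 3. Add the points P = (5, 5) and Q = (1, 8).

(10, 2)

(5, 5) + (1, 8). λ = (8 - 5)/(1 - 5) ≡ 3/9 mod 13. 9⁻¹ ≡ 3 (mod 13), so λ ≡ 9.
  x = λ² - 5 - 1 = 81 - 6 ≡ 10; y = λ·(5 - 10) - 5 ≡ 2. → (10, 2)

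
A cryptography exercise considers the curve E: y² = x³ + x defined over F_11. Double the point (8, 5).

tangent at (8, 5): λ = (3·8² + 1)/(2·5) ≡ 6/10. 10⁻¹ ≡ 10 (mod 11) since 10·10 = 100 ≡ 1, so λ ≡ 6·10 ≡ 5.
  x = λ² - 8 - 8 = 25 - 16 ≡ 9; y = λ·(8 - 9) - 5 ≡ 1. → (9, 1)

(9, 1)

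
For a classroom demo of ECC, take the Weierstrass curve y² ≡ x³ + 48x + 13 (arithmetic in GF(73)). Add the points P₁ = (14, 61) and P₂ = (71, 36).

(70, 34)

(14, 61) + (71, 36). λ = (36 - 61)/(71 - 14) ≡ 48/57 mod 73. 57⁻¹ ≡ 41 (mod 73) since 57·41 = 2337 ≡ 1, so λ ≡ 70.
  x = λ² - 14 - 71 = 4900 - 85 ≡ 70; y = λ·(14 - 70) - 61 ≡ 34. → (70, 34)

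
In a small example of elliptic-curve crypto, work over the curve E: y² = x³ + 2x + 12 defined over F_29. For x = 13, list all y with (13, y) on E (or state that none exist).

none

x³ + 2x + 12 = 2235 ≡ 2 (mod 29).
2 is a non-residue mod 29; no y exists.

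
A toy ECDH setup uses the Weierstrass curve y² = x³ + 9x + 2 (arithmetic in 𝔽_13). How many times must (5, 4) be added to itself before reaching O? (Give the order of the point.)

2P: tangent at (5, 4): λ = (3·5² + 9)/(2·4) ≡ 6/8. 8⁻¹ ≡ 5 (mod 13) since 8·5 = 40 ≡ 1, so λ ≡ 6·5 ≡ 4.
  x = λ² - 5 - 5 = 16 - 10 ≡ 6; y = λ·(5 - 6) - 4 ≡ 5. → (6, 5)
3P: (6, 5) + (5, 4). λ = (4 - 5)/(5 - 6) ≡ 12/12 mod 13. 12⁻¹ ≡ 12 (mod 13), so λ ≡ 1.
  x = λ² - 6 - 5 = 1 - 11 ≡ 3; y = λ·(6 - 3) - 5 ≡ 11. → (3, 11)
4P: (3, 11) + (5, 4). λ = (4 - 11)/(5 - 3) ≡ 6/2 mod 13. 2⁻¹ ≡ 7 (mod 13), so λ ≡ 3.
  x = λ² - 3 - 5 = 9 - 8 ≡ 1; y = λ·(3 - 1) - 11 ≡ 8. → (1, 8)
5P: (1, 8) + (5, 4). λ = (4 - 8)/(5 - 1) ≡ 9/4 mod 13. 4⁻¹ ≡ 10 (mod 13) since 4·10 = 40 ≡ 1, so λ ≡ 12.
  x = λ² - 1 - 5 = 144 - 6 ≡ 8; y = λ·(1 - 8) - 8 ≡ 12. → (8, 12)
6P: (8, 12) + (5, 4). λ = (4 - 12)/(5 - 8) ≡ 5/10 mod 13. 10⁻¹ ≡ 4 (mod 13), so λ ≡ 7.
  x = λ² - 8 - 5 = 49 - 13 ≡ 10; y = λ·(8 - 10) - 12 ≡ 0. → (10, 0)
7P: (10, 0) + (5, 4). λ = (4 - 0)/(5 - 10) ≡ 4/8 mod 13. 8⁻¹ ≡ 5 (mod 13), so λ ≡ 7.
  x = λ² - 10 - 5 = 49 - 15 ≡ 8; y = λ·(10 - 8) - 0 ≡ 1. → (8, 1)
8P: (8, 1) + (5, 4). λ = (4 - 1)/(5 - 8) ≡ 3/10 mod 13. 10⁻¹ ≡ 4 (mod 13), so λ ≡ 12.
  x = λ² - 8 - 5 = 144 - 13 ≡ 1; y = λ·(8 - 1) - 1 ≡ 5. → (1, 5)
9P: (1, 5) + (5, 4). λ = (4 - 5)/(5 - 1) ≡ 12/4 mod 13. 4⁻¹ ≡ 10 (mod 13), so λ ≡ 3.
  x = λ² - 1 - 5 = 9 - 6 ≡ 3; y = λ·(1 - 3) - 5 ≡ 2. → (3, 2)
10P: (3, 2) + (5, 4). λ = (4 - 2)/(5 - 3) ≡ 2/2 mod 13. 2⁻¹ ≡ 7 (mod 13), so λ ≡ 1.
  x = λ² - 3 - 5 = 1 - 8 ≡ 6; y = λ·(3 - 6) - 2 ≡ 8. → (6, 8)
11P: (6, 8) + (5, 4). λ = (4 - 8)/(5 - 6) ≡ 9/12 mod 13. 12⁻¹ ≡ 12 (mod 13), so λ ≡ 4.
  x = λ² - 6 - 5 = 16 - 11 ≡ 5; y = λ·(6 - 5) - 8 ≡ 9. → (5, 9)
12P: (5, 9) + (5, 4): same x and y₁ ≡ -y₂, so the sum is O.
12P = O, so the order is 12.

12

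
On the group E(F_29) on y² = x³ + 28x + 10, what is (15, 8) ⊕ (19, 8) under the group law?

(24, 21)

(15, 8) + (19, 8). λ = (8 - 8)/(19 - 15) ≡ 0/4 mod 29. 4⁻¹ ≡ 22 (mod 29), so λ ≡ 0.
  x = λ² - 15 - 19 = 0 - 34 ≡ 24; y = λ·(15 - 24) - 8 ≡ 21. → (24, 21)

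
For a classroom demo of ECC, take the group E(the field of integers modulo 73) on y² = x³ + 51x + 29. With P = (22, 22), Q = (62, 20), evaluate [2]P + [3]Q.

First 2P:
Repeated addition: build up to 2P.
2P: tangent at (22, 22): λ = (3·22² + 51)/(2·22) ≡ 43/44. 44⁻¹ ≡ 5 (mod 73), so λ ≡ 43·5 ≡ 69.
  x = λ² - 22 - 22 = 4761 - 44 ≡ 45; y = λ·(22 - 45) - 22 ≡ 70. → (45, 70)
2P = (45, 70).
Next 3Q:
Repeated addition: build up to 3Q.
2Q: tangent at (62, 20): λ = (3·62² + 51)/(2·20) ≡ 49/40. 40⁻¹ ≡ 42 (mod 73), so λ ≡ 49·42 ≡ 14.
  x = λ² - 62 - 62 = 196 - 124 ≡ 72; y = λ·(62 - 72) - 20 ≡ 59. → (72, 59)
3Q: (72, 59) + (62, 20). λ = (20 - 59)/(62 - 72) ≡ 34/63 mod 73. 63⁻¹ ≡ 51 (mod 73), so λ ≡ 55.
  x = λ² - 72 - 62 = 3025 - 134 ≡ 44; y = λ·(72 - 44) - 59 ≡ 21. → (44, 21)
3Q = (44, 21).
Finally 2P + 3Q:
(45, 70) + (44, 21). λ = (21 - 70)/(44 - 45) ≡ 24/72 mod 73. 72⁻¹ ≡ 72 (mod 73), so λ ≡ 49.
  x = λ² - 45 - 44 = 2401 - 89 ≡ 49; y = λ·(45 - 49) - 70 ≡ 26. → (49, 26)

(49, 26)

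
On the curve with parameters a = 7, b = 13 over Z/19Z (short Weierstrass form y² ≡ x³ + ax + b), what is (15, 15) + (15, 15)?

(14, 9)

tangent at (15, 15): λ = (3·15² + 7)/(2·15) ≡ 17/11. 11⁻¹ ≡ 7 (mod 19) since 11·7 = 77 ≡ 1, so λ ≡ 17·7 ≡ 5.
  x = λ² - 15 - 15 = 25 - 30 ≡ 14; y = λ·(15 - 14) - 15 ≡ 9. → (14, 9)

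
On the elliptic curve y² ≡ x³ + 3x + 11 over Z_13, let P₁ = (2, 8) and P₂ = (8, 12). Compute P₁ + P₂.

(2, 5)

(2, 8) + (8, 12). λ = (12 - 8)/(8 - 2) ≡ 4/6 mod 13. 6⁻¹ ≡ 11 (mod 13), so λ ≡ 5.
  x = λ² - 2 - 8 = 25 - 10 ≡ 2; y = λ·(2 - 2) - 8 ≡ 5. → (2, 5)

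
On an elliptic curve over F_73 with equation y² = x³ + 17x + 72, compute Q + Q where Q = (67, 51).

tangent at (67, 51): λ = (3·67² + 17)/(2·51) ≡ 52/29. 29⁻¹ ≡ 68 (mod 73), so λ ≡ 52·68 ≡ 32.
  x = λ² - 67 - 67 = 1024 - 134 ≡ 14; y = λ·(67 - 14) - 51 ≡ 39. → (14, 39)

(14, 39)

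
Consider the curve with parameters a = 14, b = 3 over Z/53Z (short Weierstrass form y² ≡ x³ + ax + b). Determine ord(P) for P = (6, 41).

2P: tangent at (6, 41): λ = (3·6² + 14)/(2·41) ≡ 16/29. 29⁻¹ ≡ 11 (mod 53), so λ ≡ 16·11 ≡ 17.
  x = λ² - 6 - 6 = 289 - 12 ≡ 12; y = λ·(6 - 12) - 41 ≡ 16. → (12, 16)
3P: (12, 16) + (6, 41). λ = (41 - 16)/(6 - 12) ≡ 25/47 mod 53. 47⁻¹ ≡ 44 (mod 53), so λ ≡ 40.
  x = λ² - 12 - 6 = 1600 - 18 ≡ 45; y = λ·(12 - 45) - 16 ≡ 42. → (45, 42)
4P: (45, 42) + (6, 41). λ = (41 - 42)/(6 - 45) ≡ 52/14 mod 53. 14⁻¹ ≡ 19 (mod 53), so λ ≡ 34.
  x = λ² - 45 - 6 = 1156 - 51 ≡ 45; y = λ·(45 - 45) - 42 ≡ 11. → (45, 11)
5P: (45, 11) + (6, 41). λ = (41 - 11)/(6 - 45) ≡ 30/14 mod 53. 14⁻¹ ≡ 19 (mod 53), so λ ≡ 40.
  x = λ² - 45 - 6 = 1600 - 51 ≡ 12; y = λ·(45 - 12) - 11 ≡ 37. → (12, 37)
6P: (12, 37) + (6, 41). λ = (41 - 37)/(6 - 12) ≡ 4/47 mod 53. 47⁻¹ ≡ 44 (mod 53) since 47·44 = 2068 ≡ 1, so λ ≡ 17.
  x = λ² - 12 - 6 = 289 - 18 ≡ 6; y = λ·(12 - 6) - 37 ≡ 12. → (6, 12)
7P: (6, 12) + (6, 41): same x and y₁ ≡ -y₂, so the sum is ∞.
7P = ∞, so the order is 7.

7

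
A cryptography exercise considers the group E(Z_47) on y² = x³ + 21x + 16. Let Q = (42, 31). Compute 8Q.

Double-and-add on 8 = (1000)₂. Start with Q = (42, 31) for the leading 1-bit.
double: tangent at (42, 31): λ = (3·42² + 21)/(2·31) ≡ 2/15. 15⁻¹ ≡ 22 (mod 47) since 15·22 = 330 ≡ 1, so λ ≡ 2·22 ≡ 44.
  x = λ² - 42 - 42 = 1936 - 84 ≡ 19; y = λ·(42 - 19) - 31 ≡ 41. → (19, 41)
double: tangent at (19, 41): λ = (3·19² + 21)/(2·41) ≡ 23/35. 35⁻¹ ≡ 43 (mod 47) since 35·43 = 1505 ≡ 1, so λ ≡ 23·43 ≡ 2.
  x = λ² - 19 - 19 = 4 - 38 ≡ 13; y = λ·(19 - 13) - 41 ≡ 18. → (13, 18)
double: tangent at (13, 18): λ = (3·13² + 21)/(2·18) ≡ 11/36. 36⁻¹ ≡ 17 (mod 47) since 36·17 = 612 ≡ 1, so λ ≡ 11·17 ≡ 46.
  x = λ² - 13 - 13 = 2116 - 26 ≡ 22; y = λ·(13 - 22) - 18 ≡ 38. → (22, 38)

(22, 38)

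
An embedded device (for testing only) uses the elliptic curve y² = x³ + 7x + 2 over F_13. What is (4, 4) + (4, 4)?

tangent at (4, 4): λ = (3·4² + 7)/(2·4) ≡ 3/8. 8⁻¹ ≡ 5 (mod 13), so λ ≡ 3·5 ≡ 2.
  x = λ² - 4 - 4 = 4 - 8 ≡ 9; y = λ·(4 - 9) - 4 ≡ 12. → (9, 12)

(9, 12)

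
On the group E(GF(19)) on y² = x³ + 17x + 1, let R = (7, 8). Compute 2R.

tangent at (7, 8): λ = (3·7² + 17)/(2·8) ≡ 12/16. 16⁻¹ ≡ 6 (mod 19) since 16·6 = 96 ≡ 1, so λ ≡ 12·6 ≡ 15.
  x = λ² - 7 - 7 = 225 - 14 ≡ 2; y = λ·(7 - 2) - 8 ≡ 10. → (2, 10)

(2, 10)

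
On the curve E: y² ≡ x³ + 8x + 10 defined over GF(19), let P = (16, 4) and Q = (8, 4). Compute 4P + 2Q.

(18, 18)

First 4P:
Double-and-add on 4 = (100)₂. Start with P = (16, 4) for the leading 1-bit.
double: tangent at (16, 4): λ = (3·16² + 8)/(2·4) ≡ 16/8. 8⁻¹ ≡ 12 (mod 19), so λ ≡ 16·12 ≡ 2.
  x = λ² - 16 - 16 = 4 - 32 ≡ 10; y = λ·(16 - 10) - 4 ≡ 8. → (10, 8)
double: tangent at (10, 8): λ = (3·10² + 8)/(2·8) ≡ 4/16. 16⁻¹ ≡ 6 (mod 19), so λ ≡ 4·6 ≡ 5.
  x = λ² - 10 - 10 = 25 - 20 ≡ 5; y = λ·(10 - 5) - 8 ≡ 17. → (5, 17)
4P = (5, 17).
Next 2Q:
Repeated addition: build up to 2Q.
2Q: tangent at (8, 4): λ = (3·8² + 8)/(2·4) ≡ 10/8. 8⁻¹ ≡ 12 (mod 19), so λ ≡ 10·12 ≡ 6.
  x = λ² - 8 - 8 = 36 - 16 ≡ 1; y = λ·(8 - 1) - 4 ≡ 0. → (1, 0)
2Q = (1, 0).
Finally 4P + 2Q:
(5, 17) + (1, 0). λ = (0 - 17)/(1 - 5) ≡ 2/15 mod 19. 15⁻¹ ≡ 14 (mod 19), so λ ≡ 9.
  x = λ² - 5 - 1 = 81 - 6 ≡ 18; y = λ·(5 - 18) - 17 ≡ 18. → (18, 18)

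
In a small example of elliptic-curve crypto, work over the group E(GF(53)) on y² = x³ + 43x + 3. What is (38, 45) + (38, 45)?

(19, 10)

tangent at (38, 45): λ = (3·38² + 43)/(2·45) ≡ 29/37. 37⁻¹ ≡ 43 (mod 53), so λ ≡ 29·43 ≡ 28.
  x = λ² - 38 - 38 = 784 - 76 ≡ 19; y = λ·(38 - 19) - 45 ≡ 10. → (19, 10)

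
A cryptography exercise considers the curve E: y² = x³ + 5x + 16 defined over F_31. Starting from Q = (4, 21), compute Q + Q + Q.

Repeated addition: build up to 3Q.
2Q: tangent at (4, 21): λ = (3·4² + 5)/(2·21) ≡ 22/11. 11⁻¹ ≡ 17 (mod 31) since 11·17 = 187 ≡ 1, so λ ≡ 22·17 ≡ 2.
  x = λ² - 4 - 4 = 4 - 8 ≡ 27; y = λ·(4 - 27) - 21 ≡ 26. → (27, 26)
3Q: (27, 26) + (4, 21). λ = (21 - 26)/(4 - 27) ≡ 26/8 mod 31. 8⁻¹ ≡ 4 (mod 31) since 8·4 = 32 ≡ 1, so λ ≡ 11.
  x = λ² - 27 - 4 = 121 - 31 ≡ 28; y = λ·(27 - 28) - 26 ≡ 25. → (28, 25)

(28, 25)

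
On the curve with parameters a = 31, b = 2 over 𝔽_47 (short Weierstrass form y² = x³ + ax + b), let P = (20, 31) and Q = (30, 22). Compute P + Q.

(20, 31) + (30, 22). λ = (22 - 31)/(30 - 20) ≡ 38/10 mod 47. 10⁻¹ ≡ 33 (mod 47), so λ ≡ 32.
  x = λ² - 20 - 30 = 1024 - 50 ≡ 34; y = λ·(20 - 34) - 31 ≡ 38. → (34, 38)

(34, 38)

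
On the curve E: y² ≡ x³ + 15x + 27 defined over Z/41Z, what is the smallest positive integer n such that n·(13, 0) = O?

2P: (13, 0) + (13, 0): same x and y₁ ≡ -y₂, so the sum is O.
2P = O, so the order is 2.

2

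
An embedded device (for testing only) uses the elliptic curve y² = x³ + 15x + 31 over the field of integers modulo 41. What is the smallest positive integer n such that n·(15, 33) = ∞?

9

2P: tangent at (15, 33): λ = (3·15² + 15)/(2·33) ≡ 34/25. 25⁻¹ ≡ 23 (mod 41), so λ ≡ 34·23 ≡ 3.
  x = λ² - 15 - 15 = 9 - 30 ≡ 20; y = λ·(15 - 20) - 33 ≡ 34. → (20, 34)
3P: (20, 34) + (15, 33). λ = (33 - 34)/(15 - 20) ≡ 40/36 mod 41. 36⁻¹ ≡ 8 (mod 41), so λ ≡ 33.
  x = λ² - 20 - 15 = 1089 - 35 ≡ 29; y = λ·(20 - 29) - 34 ≡ 38. → (29, 38)
4P: (29, 38) + (15, 33). λ = (33 - 38)/(15 - 29) ≡ 36/27 mod 41. 27⁻¹ ≡ 38 (mod 41), so λ ≡ 15.
  x = λ² - 29 - 15 = 225 - 44 ≡ 17; y = λ·(29 - 17) - 38 ≡ 19. → (17, 19)
5P: (17, 19) + (15, 33). λ = (33 - 19)/(15 - 17) ≡ 14/39 mod 41. 39⁻¹ ≡ 20 (mod 41), so λ ≡ 34.
  x = λ² - 17 - 15 = 1156 - 32 ≡ 17; y = λ·(17 - 17) - 19 ≡ 22. → (17, 22)
6P: (17, 22) + (15, 33). λ = (33 - 22)/(15 - 17) ≡ 11/39 mod 41. 39⁻¹ ≡ 20 (mod 41) since 39·20 = 780 ≡ 1, so λ ≡ 15.
  x = λ² - 17 - 15 = 225 - 32 ≡ 29; y = λ·(17 - 29) - 22 ≡ 3. → (29, 3)
7P: (29, 3) + (15, 33). λ = (33 - 3)/(15 - 29) ≡ 30/27 mod 41. 27⁻¹ ≡ 38 (mod 41), so λ ≡ 33.
  x = λ² - 29 - 15 = 1089 - 44 ≡ 20; y = λ·(29 - 20) - 3 ≡ 7. → (20, 7)
8P: (20, 7) + (15, 33). λ = (33 - 7)/(15 - 20) ≡ 26/36 mod 41. 36⁻¹ ≡ 8 (mod 41) since 36·8 = 288 ≡ 1, so λ ≡ 3.
  x = λ² - 20 - 15 = 9 - 35 ≡ 15; y = λ·(20 - 15) - 7 ≡ 8. → (15, 8)
9P: (15, 8) + (15, 33): same x and y₁ ≡ -y₂, so the sum is ∞.
9P = ∞, so the order is 9.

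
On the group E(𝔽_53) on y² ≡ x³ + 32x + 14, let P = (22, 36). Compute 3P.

Repeated addition: build up to 3P.
2P: tangent at (22, 36): λ = (3·22² + 32)/(2·36) ≡ 0/19. 19⁻¹ ≡ 14 (mod 53), so λ ≡ 0·14 ≡ 0.
  x = λ² - 22 - 22 = 0 - 44 ≡ 9; y = λ·(22 - 9) - 36 ≡ 17. → (9, 17)
3P: (9, 17) + (22, 36). λ = (36 - 17)/(22 - 9) ≡ 19/13 mod 53. 13⁻¹ ≡ 49 (mod 53), so λ ≡ 30.
  x = λ² - 9 - 22 = 900 - 31 ≡ 21; y = λ·(9 - 21) - 17 ≡ 47. → (21, 47)

(21, 47)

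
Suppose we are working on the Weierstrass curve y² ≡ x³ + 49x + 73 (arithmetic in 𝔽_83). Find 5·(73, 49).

Write P = (73, 49).
Repeated addition: build up to 5P.
2P: tangent at (73, 49): λ = (3·73² + 49)/(2·49) ≡ 17/15. 15⁻¹ ≡ 72 (mod 83), so λ ≡ 17·72 ≡ 62.
  x = λ² - 73 - 73 = 3844 - 146 ≡ 46; y = λ·(73 - 46) - 49 ≡ 48. → (46, 48)
3P: (46, 48) + (73, 49). λ = (49 - 48)/(73 - 46) ≡ 1/27 mod 83. 27⁻¹ ≡ 40 (mod 83) since 27·40 = 1080 ≡ 1, so λ ≡ 40.
  x = λ² - 46 - 73 = 1600 - 119 ≡ 70; y = λ·(46 - 70) - 48 ≡ 71. → (70, 71)
4P: (70, 71) + (73, 49). λ = (49 - 71)/(73 - 70) ≡ 61/3 mod 83. 3⁻¹ ≡ 28 (mod 83) since 3·28 = 84 ≡ 1, so λ ≡ 48.
  x = λ² - 70 - 73 = 2304 - 143 ≡ 3; y = λ·(70 - 3) - 71 ≡ 74. → (3, 74)
5P: (3, 74) + (73, 49). λ = (49 - 74)/(73 - 3) ≡ 58/70 mod 83. 70⁻¹ ≡ 51 (mod 83), so λ ≡ 53.
  x = λ² - 3 - 73 = 2809 - 76 ≡ 77; y = λ·(3 - 77) - 74 ≡ 71. → (77, 71)

(77, 71)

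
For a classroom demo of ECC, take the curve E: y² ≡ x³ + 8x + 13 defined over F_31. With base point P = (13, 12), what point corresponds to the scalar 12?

O

Double-and-add on 12 = (1100)₂. Start with P = (13, 12) for the leading 1-bit.
double: tangent at (13, 12): λ = (3·13² + 8)/(2·12) ≡ 19/24. 24⁻¹ ≡ 22 (mod 31), so λ ≡ 19·22 ≡ 15.
  x = λ² - 13 - 13 = 225 - 26 ≡ 13; y = λ·(13 - 13) - 12 ≡ 19. → (13, 19)
add P: (13, 19) + (13, 12): same x and y₁ ≡ -y₂, so the sum is O.
double: O + O = O (identity).
double: O + O = O (identity).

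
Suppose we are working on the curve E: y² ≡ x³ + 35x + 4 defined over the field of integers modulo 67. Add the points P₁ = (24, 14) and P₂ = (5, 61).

(24, 14) + (5, 61). λ = (61 - 14)/(5 - 24) ≡ 47/48 mod 67. 48⁻¹ ≡ 7 (mod 67) since 48·7 = 336 ≡ 1, so λ ≡ 61.
  x = λ² - 24 - 5 = 3721 - 29 ≡ 7; y = λ·(24 - 7) - 14 ≡ 18. → (7, 18)

(7, 18)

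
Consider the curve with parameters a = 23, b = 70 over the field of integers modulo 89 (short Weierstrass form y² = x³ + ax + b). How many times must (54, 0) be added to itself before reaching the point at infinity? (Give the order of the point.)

2P: (54, 0) + (54, 0): same x and y₁ ≡ -y₂, so the sum is the point at infinity.
2P = the point at infinity, so the order is 2.

2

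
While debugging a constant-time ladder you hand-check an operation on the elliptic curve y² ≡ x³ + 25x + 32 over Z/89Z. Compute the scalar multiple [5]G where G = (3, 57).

Double-and-add on 5 = (101)₂. Start with G = (3, 57) for the leading 1-bit.
double: tangent at (3, 57): λ = (3·3² + 25)/(2·57) ≡ 52/25. 25⁻¹ ≡ 57 (mod 89) since 25·57 = 1425 ≡ 1, so λ ≡ 52·57 ≡ 27.
  x = λ² - 3 - 3 = 729 - 6 ≡ 11; y = λ·(3 - 11) - 57 ≡ 83. → (11, 83)
double: tangent at (11, 83): λ = (3·11² + 25)/(2·83) ≡ 32/77. 77⁻¹ ≡ 37 (mod 89), so λ ≡ 32·37 ≡ 27.
  x = λ² - 11 - 11 = 729 - 22 ≡ 84; y = λ·(11 - 84) - 83 ≡ 82. → (84, 82)
add G: (84, 82) + (3, 57). λ = (57 - 82)/(3 - 84) ≡ 64/8 mod 89. 8⁻¹ ≡ 78 (mod 89) since 8·78 = 624 ≡ 1, so λ ≡ 8.
  x = λ² - 84 - 3 = 64 - 87 ≡ 66; y = λ·(84 - 66) - 82 ≡ 62. → (66, 62)

(66, 62)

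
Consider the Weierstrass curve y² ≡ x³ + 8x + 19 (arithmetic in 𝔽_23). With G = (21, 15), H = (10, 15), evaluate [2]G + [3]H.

(5, 0)

First 2G:
Repeated addition: build up to 2G.
2G: tangent at (21, 15): λ = (3·21² + 8)/(2·15) ≡ 20/7. 7⁻¹ ≡ 10 (mod 23) since 7·10 = 70 ≡ 1, so λ ≡ 20·10 ≡ 16.
  x = λ² - 21 - 21 = 256 - 42 ≡ 7; y = λ·(21 - 7) - 15 ≡ 2. → (7, 2)
2G = (7, 2).
Next 3H:
Repeated addition: build up to 3H.
2H: tangent at (10, 15): λ = (3·10² + 8)/(2·15) ≡ 9/7. 7⁻¹ ≡ 10 (mod 23) since 7·10 = 70 ≡ 1, so λ ≡ 9·10 ≡ 21.
  x = λ² - 10 - 10 = 441 - 20 ≡ 7; y = λ·(10 - 7) - 15 ≡ 2. → (7, 2)
3H: (7, 2) + (10, 15). λ = (15 - 2)/(10 - 7) ≡ 13/3 mod 23. 3⁻¹ ≡ 8 (mod 23), so λ ≡ 12.
  x = λ² - 7 - 10 = 144 - 17 ≡ 12; y = λ·(7 - 12) - 2 ≡ 7. → (12, 7)
3H = (12, 7).
Finally 2G + 3H:
(7, 2) + (12, 7). λ = (7 - 2)/(12 - 7) ≡ 5/5 mod 23. 5⁻¹ ≡ 14 (mod 23), so λ ≡ 1.
  x = λ² - 7 - 12 = 1 - 19 ≡ 5; y = λ·(7 - 5) - 2 ≡ 0. → (5, 0)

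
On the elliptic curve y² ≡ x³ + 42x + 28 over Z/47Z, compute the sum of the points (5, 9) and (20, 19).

(12, 2)

(5, 9) + (20, 19). λ = (19 - 9)/(20 - 5) ≡ 10/15 mod 47. 15⁻¹ ≡ 22 (mod 47) since 15·22 = 330 ≡ 1, so λ ≡ 32.
  x = λ² - 5 - 20 = 1024 - 25 ≡ 12; y = λ·(5 - 12) - 9 ≡ 2. → (12, 2)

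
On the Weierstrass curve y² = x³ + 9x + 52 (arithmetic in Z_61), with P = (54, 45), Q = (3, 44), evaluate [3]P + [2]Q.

(13, 29)

First 3P:
Repeated addition: build up to 3P.
2P: tangent at (54, 45): λ = (3·54² + 9)/(2·45) ≡ 34/29. 29⁻¹ ≡ 40 (mod 61) since 29·40 = 1160 ≡ 1, so λ ≡ 34·40 ≡ 18.
  x = λ² - 54 - 54 = 324 - 108 ≡ 33; y = λ·(54 - 33) - 45 ≡ 28. → (33, 28)
3P: (33, 28) + (54, 45). λ = (45 - 28)/(54 - 33) ≡ 17/21 mod 61. 21⁻¹ ≡ 32 (mod 61) since 21·32 = 672 ≡ 1, so λ ≡ 56.
  x = λ² - 33 - 54 = 3136 - 87 ≡ 60; y = λ·(33 - 60) - 28 ≡ 46. → (60, 46)
3P = (60, 46).
Next 2Q:
Repeated addition: build up to 2Q.
2Q: tangent at (3, 44): λ = (3·3² + 9)/(2·44) ≡ 36/27. 27⁻¹ ≡ 52 (mod 61), so λ ≡ 36·52 ≡ 42.
  x = λ² - 3 - 3 = 1764 - 6 ≡ 50; y = λ·(3 - 50) - 44 ≡ 56. → (50, 56)
2Q = (50, 56).
Finally 3P + 2Q:
(60, 46) + (50, 56). λ = (56 - 46)/(50 - 60) ≡ 10/51 mod 61. 51⁻¹ ≡ 6 (mod 61) since 51·6 = 306 ≡ 1, so λ ≡ 60.
  x = λ² - 60 - 50 = 3600 - 110 ≡ 13; y = λ·(60 - 13) - 46 ≡ 29. → (13, 29)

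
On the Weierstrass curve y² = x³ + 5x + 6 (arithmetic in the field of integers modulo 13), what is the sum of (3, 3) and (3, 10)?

The two points share x = 3 and their y-coordinates satisfy 3 + 10 ≡ 0 (mod 13), so they are inverses. Their sum is O.

O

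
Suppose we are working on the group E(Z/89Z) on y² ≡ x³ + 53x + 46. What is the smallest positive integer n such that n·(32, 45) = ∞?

2P: tangent at (32, 45): λ = (3·32² + 53)/(2·45) ≡ 10/1. 1⁻¹ ≡ 1 (mod 89) since 1·1 = 1 ≡ 1, so λ ≡ 10·1 ≡ 10.
  x = λ² - 32 - 32 = 100 - 64 ≡ 36; y = λ·(32 - 36) - 45 ≡ 4. → (36, 4)
3P: (36, 4) + (32, 45). λ = (45 - 4)/(32 - 36) ≡ 41/85 mod 89. 85⁻¹ ≡ 22 (mod 89) since 85·22 = 1870 ≡ 1, so λ ≡ 12.
  x = λ² - 36 - 32 = 144 - 68 ≡ 76; y = λ·(36 - 76) - 4 ≡ 50. → (76, 50)
4P: (76, 50) + (32, 45). λ = (45 - 50)/(32 - 76) ≡ 84/45 mod 89. 45⁻¹ ≡ 2 (mod 89), so λ ≡ 79.
  x = λ² - 76 - 32 = 6241 - 108 ≡ 81; y = λ·(76 - 81) - 50 ≡ 0. → (81, 0)
5P: (81, 0) + (32, 45). λ = (45 - 0)/(32 - 81) ≡ 45/40 mod 89. 40⁻¹ ≡ 69 (mod 89), so λ ≡ 79.
  x = λ² - 81 - 32 = 6241 - 113 ≡ 76; y = λ·(81 - 76) - 0 ≡ 39. → (76, 39)
6P: (76, 39) + (32, 45). λ = (45 - 39)/(32 - 76) ≡ 6/45 mod 89. 45⁻¹ ≡ 2 (mod 89), so λ ≡ 12.
  x = λ² - 76 - 32 = 144 - 108 ≡ 36; y = λ·(76 - 36) - 39 ≡ 85. → (36, 85)
7P: (36, 85) + (32, 45). λ = (45 - 85)/(32 - 36) ≡ 49/85 mod 89. 85⁻¹ ≡ 22 (mod 89), so λ ≡ 10.
  x = λ² - 36 - 32 = 100 - 68 ≡ 32; y = λ·(36 - 32) - 85 ≡ 44. → (32, 44)
8P: (32, 44) + (32, 45): same x and y₁ ≡ -y₂, so the sum is ∞.
8P = ∞, so the order is 8.

8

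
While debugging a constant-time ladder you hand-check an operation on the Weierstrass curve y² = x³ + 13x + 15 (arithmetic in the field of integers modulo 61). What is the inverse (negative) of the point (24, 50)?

-(24, 50) = (24, -50 mod 61) = (24, 11).

(24, 11)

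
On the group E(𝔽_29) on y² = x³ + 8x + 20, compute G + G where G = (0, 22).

(24, 0)

tangent at (0, 22): λ = (3·0² + 8)/(2·22) ≡ 8/15. 15⁻¹ ≡ 2 (mod 29) since 15·2 = 30 ≡ 1, so λ ≡ 8·2 ≡ 16.
  x = λ² - 0 - 0 = 256 - 0 ≡ 24; y = λ·(0 - 24) - 22 ≡ 0. → (24, 0)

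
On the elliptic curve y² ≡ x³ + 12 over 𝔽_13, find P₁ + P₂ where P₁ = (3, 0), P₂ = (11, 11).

(3, 0) + (11, 11). λ = (11 - 0)/(11 - 3) ≡ 11/8 mod 13. 8⁻¹ ≡ 5 (mod 13), so λ ≡ 3.
  x = λ² - 3 - 11 = 9 - 14 ≡ 8; y = λ·(3 - 8) - 0 ≡ 11. → (8, 11)

(8, 11)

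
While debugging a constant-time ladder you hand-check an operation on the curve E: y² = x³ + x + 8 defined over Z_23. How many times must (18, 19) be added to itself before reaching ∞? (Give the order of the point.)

7

2P: tangent at (18, 19): λ = (3·18² + 1)/(2·19) ≡ 7/15. 15⁻¹ ≡ 20 (mod 23), so λ ≡ 7·20 ≡ 2.
  x = λ² - 18 - 18 = 4 - 36 ≡ 14; y = λ·(18 - 14) - 19 ≡ 12. → (14, 12)
3P: (14, 12) + (18, 19). λ = (19 - 12)/(18 - 14) ≡ 7/4 mod 23. 4⁻¹ ≡ 6 (mod 23), so λ ≡ 19.
  x = λ² - 14 - 18 = 361 - 32 ≡ 7; y = λ·(14 - 7) - 12 ≡ 6. → (7, 6)
4P: (7, 6) + (18, 19). λ = (19 - 6)/(18 - 7) ≡ 13/11 mod 23. 11⁻¹ ≡ 21 (mod 23) since 11·21 = 231 ≡ 1, so λ ≡ 20.
  x = λ² - 7 - 18 = 400 - 25 ≡ 7; y = λ·(7 - 7) - 6 ≡ 17. → (7, 17)
5P: (7, 17) + (18, 19). λ = (19 - 17)/(18 - 7) ≡ 2/11 mod 23. 11⁻¹ ≡ 21 (mod 23) since 11·21 = 231 ≡ 1, so λ ≡ 19.
  x = λ² - 7 - 18 = 361 - 25 ≡ 14; y = λ·(7 - 14) - 17 ≡ 11. → (14, 11)
6P: (14, 11) + (18, 19). λ = (19 - 11)/(18 - 14) ≡ 8/4 mod 23. 4⁻¹ ≡ 6 (mod 23), so λ ≡ 2.
  x = λ² - 14 - 18 = 4 - 32 ≡ 18; y = λ·(14 - 18) - 11 ≡ 4. → (18, 4)
7P: (18, 4) + (18, 19): same x and y₁ ≡ -y₂, so the sum is ∞.
7P = ∞, so the order is 7.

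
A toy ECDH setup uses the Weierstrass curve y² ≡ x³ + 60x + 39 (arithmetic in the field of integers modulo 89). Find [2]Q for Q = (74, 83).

tangent at (74, 83): λ = (3·74² + 60)/(2·83) ≡ 23/77. 77⁻¹ ≡ 37 (mod 89), so λ ≡ 23·37 ≡ 50.
  x = λ² - 74 - 74 = 2500 - 148 ≡ 38; y = λ·(74 - 38) - 83 ≡ 26. → (38, 26)

(38, 26)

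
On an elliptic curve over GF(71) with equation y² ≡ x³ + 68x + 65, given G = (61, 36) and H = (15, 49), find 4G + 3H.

First 4G:
Repeated addition: build up to 4G.
2G: tangent at (61, 36): λ = (3·61² + 68)/(2·36) ≡ 13/1. 1⁻¹ ≡ 1 (mod 71) since 1·1 = 1 ≡ 1, so λ ≡ 13·1 ≡ 13.
  x = λ² - 61 - 61 = 169 - 122 ≡ 47; y = λ·(61 - 47) - 36 ≡ 4. → (47, 4)
3G: (47, 4) + (61, 36). λ = (36 - 4)/(61 - 47) ≡ 32/14 mod 71. 14⁻¹ ≡ 66 (mod 71), so λ ≡ 53.
  x = λ² - 47 - 61 = 2809 - 108 ≡ 3; y = λ·(47 - 3) - 4 ≡ 56. → (3, 56)
4G: (3, 56) + (61, 36). λ = (36 - 56)/(61 - 3) ≡ 51/58 mod 71. 58⁻¹ ≡ 60 (mod 71) since 58·60 = 3480 ≡ 1, so λ ≡ 7.
  x = λ² - 3 - 61 = 49 - 64 ≡ 56; y = λ·(3 - 56) - 56 ≡ 70. → (56, 70)
4G = (56, 70).
Next 3H:
Repeated addition: build up to 3H.
2H: tangent at (15, 49): λ = (3·15² + 68)/(2·49) ≡ 33/27. 27⁻¹ ≡ 50 (mod 71) since 27·50 = 1350 ≡ 1, so λ ≡ 33·50 ≡ 17.
  x = λ² - 15 - 15 = 289 - 30 ≡ 46; y = λ·(15 - 46) - 49 ≡ 63. → (46, 63)
3H: (46, 63) + (15, 49). λ = (49 - 63)/(15 - 46) ≡ 57/40 mod 71. 40⁻¹ ≡ 16 (mod 71) since 40·16 = 640 ≡ 1, so λ ≡ 60.
  x = λ² - 46 - 15 = 3600 - 61 ≡ 60; y = λ·(46 - 60) - 63 ≡ 20. → (60, 20)
3H = (60, 20).
Finally 4G + 3H:
(56, 70) + (60, 20). λ = (20 - 70)/(60 - 56) ≡ 21/4 mod 71. 4⁻¹ ≡ 18 (mod 71) since 4·18 = 72 ≡ 1, so λ ≡ 23.
  x = λ² - 56 - 60 = 529 - 116 ≡ 58; y = λ·(56 - 58) - 70 ≡ 26. → (58, 26)

(58, 26)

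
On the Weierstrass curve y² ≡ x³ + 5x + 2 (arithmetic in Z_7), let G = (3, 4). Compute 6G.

Double-and-add on 6 = (110)₂. Start with G = (3, 4) for the leading 1-bit.
double: tangent at (3, 4): λ = (3·3² + 5)/(2·4) ≡ 4/1. 1⁻¹ ≡ 1 (mod 7), so λ ≡ 4·1 ≡ 4.
  x = λ² - 3 - 3 = 16 - 6 ≡ 3; y = λ·(3 - 3) - 4 ≡ 3. → (3, 3)
add G: (3, 3) + (3, 4): same x and y₁ ≡ -y₂, so the sum is O.
double: O + O = O (identity).

O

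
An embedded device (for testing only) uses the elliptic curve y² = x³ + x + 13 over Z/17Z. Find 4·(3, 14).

(1, 10)

Write G = (3, 14).
Repeated addition: build up to 4G.
2G: tangent at (3, 14): λ = (3·3² + 1)/(2·14) ≡ 11/11. 11⁻¹ ≡ 14 (mod 17), so λ ≡ 11·14 ≡ 1.
  x = λ² - 3 - 3 = 1 - 6 ≡ 12; y = λ·(3 - 12) - 14 ≡ 11. → (12, 11)
3G: (12, 11) + (3, 14). λ = (14 - 11)/(3 - 12) ≡ 3/8 mod 17. 8⁻¹ ≡ 15 (mod 17) since 8·15 = 120 ≡ 1, so λ ≡ 11.
  x = λ² - 12 - 3 = 121 - 15 ≡ 4; y = λ·(12 - 4) - 11 ≡ 9. → (4, 9)
4G: (4, 9) + (3, 14). λ = (14 - 9)/(3 - 4) ≡ 5/16 mod 17. 16⁻¹ ≡ 16 (mod 17), so λ ≡ 12.
  x = λ² - 4 - 3 = 144 - 7 ≡ 1; y = λ·(4 - 1) - 9 ≡ 10. → (1, 10)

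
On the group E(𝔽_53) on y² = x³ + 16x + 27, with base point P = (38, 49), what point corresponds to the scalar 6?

(1, 37)

Repeated addition: build up to 6P.
2P: tangent at (38, 49): λ = (3·38² + 16)/(2·49) ≡ 2/45. 45⁻¹ ≡ 33 (mod 53) since 45·33 = 1485 ≡ 1, so λ ≡ 2·33 ≡ 13.
  x = λ² - 38 - 38 = 169 - 76 ≡ 40; y = λ·(38 - 40) - 49 ≡ 31. → (40, 31)
3P: (40, 31) + (38, 49). λ = (49 - 31)/(38 - 40) ≡ 18/51 mod 53. 51⁻¹ ≡ 26 (mod 53) since 51·26 = 1326 ≡ 1, so λ ≡ 44.
  x = λ² - 40 - 38 = 1936 - 78 ≡ 3; y = λ·(40 - 3) - 31 ≡ 7. → (3, 7)
4P: (3, 7) + (38, 49). λ = (49 - 7)/(38 - 3) ≡ 42/35 mod 53. 35⁻¹ ≡ 50 (mod 53) since 35·50 = 1750 ≡ 1, so λ ≡ 33.
  x = λ² - 3 - 38 = 1089 - 41 ≡ 41; y = λ·(3 - 41) - 7 ≡ 11. → (41, 11)
5P: (41, 11) + (38, 49). λ = (49 - 11)/(38 - 41) ≡ 38/50 mod 53. 50⁻¹ ≡ 35 (mod 53) since 50·35 = 1750 ≡ 1, so λ ≡ 5.
  x = λ² - 41 - 38 = 25 - 79 ≡ 52; y = λ·(41 - 52) - 11 ≡ 40. → (52, 40)
6P: (52, 40) + (38, 49). λ = (49 - 40)/(38 - 52) ≡ 9/39 mod 53. 39⁻¹ ≡ 34 (mod 53) since 39·34 = 1326 ≡ 1, so λ ≡ 41.
  x = λ² - 52 - 38 = 1681 - 90 ≡ 1; y = λ·(52 - 1) - 40 ≡ 37. → (1, 37)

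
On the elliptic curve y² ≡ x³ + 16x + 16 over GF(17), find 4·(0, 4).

Write P = (0, 4).
Repeated addition: build up to 4P.
2P: tangent at (0, 4): λ = (3·0² + 16)/(2·4) ≡ 16/8. 8⁻¹ ≡ 15 (mod 17), so λ ≡ 16·15 ≡ 2.
  x = λ² - 0 - 0 = 4 - 0 ≡ 4; y = λ·(0 - 4) - 4 ≡ 5. → (4, 5)
3P: (4, 5) + (0, 4). λ = (4 - 5)/(0 - 4) ≡ 16/13 mod 17. 13⁻¹ ≡ 4 (mod 17), so λ ≡ 13.
  x = λ² - 4 - 0 = 169 - 4 ≡ 12; y = λ·(4 - 12) - 5 ≡ 10. → (12, 10)
4P: (12, 10) + (0, 4). λ = (4 - 10)/(0 - 12) ≡ 11/5 mod 17. 5⁻¹ ≡ 7 (mod 17), so λ ≡ 9.
  x = λ² - 12 - 0 = 81 - 12 ≡ 1; y = λ·(12 - 1) - 10 ≡ 4. → (1, 4)

(1, 4)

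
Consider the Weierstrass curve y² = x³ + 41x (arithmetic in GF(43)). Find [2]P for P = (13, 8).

(21, 19)

tangent at (13, 8): λ = (3·13² + 41)/(2·8) ≡ 32/16. 16⁻¹ ≡ 35 (mod 43), so λ ≡ 32·35 ≡ 2.
  x = λ² - 13 - 13 = 4 - 26 ≡ 21; y = λ·(13 - 21) - 8 ≡ 19. → (21, 19)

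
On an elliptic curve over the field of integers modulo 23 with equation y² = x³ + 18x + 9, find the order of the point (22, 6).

2P: tangent at (22, 6): λ = (3·22² + 18)/(2·6) ≡ 21/12. 12⁻¹ ≡ 2 (mod 23), so λ ≡ 21·2 ≡ 19.
  x = λ² - 22 - 22 = 361 - 44 ≡ 18; y = λ·(22 - 18) - 6 ≡ 1. → (18, 1)
3P: (18, 1) + (22, 6). λ = (6 - 1)/(22 - 18) ≡ 5/4 mod 23. 4⁻¹ ≡ 6 (mod 23), so λ ≡ 7.
  x = λ² - 18 - 22 = 49 - 40 ≡ 9; y = λ·(18 - 9) - 1 ≡ 16. → (9, 16)
4P: (9, 16) + (22, 6). λ = (6 - 16)/(22 - 9) ≡ 13/13 mod 23. 13⁻¹ ≡ 16 (mod 23) since 13·16 = 208 ≡ 1, so λ ≡ 1.
  x = λ² - 9 - 22 = 1 - 31 ≡ 16; y = λ·(9 - 16) - 16 ≡ 0. → (16, 0)
5P: (16, 0) + (22, 6). λ = (6 - 0)/(22 - 16) ≡ 6/6 mod 23. 6⁻¹ ≡ 4 (mod 23) since 6·4 = 24 ≡ 1, so λ ≡ 1.
  x = λ² - 16 - 22 = 1 - 38 ≡ 9; y = λ·(16 - 9) - 0 ≡ 7. → (9, 7)
6P: (9, 7) + (22, 6). λ = (6 - 7)/(22 - 9) ≡ 22/13 mod 23. 13⁻¹ ≡ 16 (mod 23), so λ ≡ 7.
  x = λ² - 9 - 22 = 49 - 31 ≡ 18; y = λ·(9 - 18) - 7 ≡ 22. → (18, 22)
7P: (18, 22) + (22, 6). λ = (6 - 22)/(22 - 18) ≡ 7/4 mod 23. 4⁻¹ ≡ 6 (mod 23), so λ ≡ 19.
  x = λ² - 18 - 22 = 361 - 40 ≡ 22; y = λ·(18 - 22) - 22 ≡ 17. → (22, 17)
8P: (22, 17) + (22, 6): same x and y₁ ≡ -y₂, so the sum is the point at infinity.
8P = the point at infinity, so the order is 8.

8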